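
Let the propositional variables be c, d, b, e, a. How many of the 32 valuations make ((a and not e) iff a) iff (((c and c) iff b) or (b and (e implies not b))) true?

20

Initial set: {(((a and not e) iff a) iff (((c and c) iff b) or (b and (e implies not b))))}.
(((a and not e) iff a) iff (((c and c) iff b) or (b and (e implies not b)))): β-rule — branch into ((a and not e) iff a), (((c and c) iff b) or (b and (e implies not b)))  //  not ((a and not e) iff a), not (((c and c) iff b) or (b and (e implies not b))).
  branch 1 (add ((a and not e) iff a), (((c and c) iff b) or (b and (e implies not b)))):
    ((a and not e) iff a): β-rule — branch into (a and not e), a  //  not (a and not e), not a.
      branch 1.1 (add (a and not e), a):
        (a and not e): α-rule — add a, not e.
        (((c and c) iff b) or (b and (e implies not b))): β-rule — branch into ((c and c) iff b)  //  (b and (e implies not b)).
          branch 1.1.1 (add ((c and c) iff b)):
            ((c and c) iff b): β-rule — branch into (c and c), b  //  not (c and c), not b.
              branch 1.1.1.1 (add (c and c), b):
                (c and c): α-rule — add c, c.
                ○ open, literals {a=T, b=T, c=T, e=F}.
              branch 1.1.1.2 (add not (c and c), not b):
                not (c and c): β-rule — branch into not c  //  not c.
                  branch 1.1.1.2.1 (add not c):
                    ○ open, literals {a=T, b=F, c=F, e=F}.
                  branch 1.1.1.2.2 (add not c):
                    ○ open, literals {a=T, b=F, c=F, e=F}.
          branch 1.1.2 (add (b and (e implies not b))):
            (b and (e implies not b)): α-rule — add b, (e implies not b).
            (e implies not b): β-rule — branch into not e  //  not b.
              branch 1.1.2.1 (add not e):
                ○ open, literals {a=T, b=T, e=F}.
              branch 1.1.2.2 (add not b):
                × closes — contains both b and not b.
      branch 1.2 (add not (a and not e), not a):
        (((c and c) iff b) or (b and (e implies not b))): β-rule — branch into ((c and c) iff b)  //  (b and (e implies not b)).
          branch 1.2.1 (add ((c and c) iff b)):
            not (a and not e): β-rule — branch into not a  //  not not e.
              branch 1.2.1.1 (add not a):
                ((c and c) iff b): β-rule — branch into (c and c), b  //  not (c and c), not b.
                  branch 1.2.1.1.1 (add (c and c), b):
                    (c and c): α-rule — add c, c.
                    ○ open, literals {a=F, b=T, c=T}.
                  branch 1.2.1.1.2 (add not (c and c), not b):
                    not (c and c): β-rule — branch into not c  //  not c.
                      branch 1.2.1.1.2.1 (add not c):
                        ○ open, literals {a=F, b=F, c=F}.
                      branch 1.2.1.1.2.2 (add not c):
                        ○ open, literals {a=F, b=F, c=F}.
              branch 1.2.1.2 (add not not e):
                ((c and c) iff b): β-rule — branch into (c and c), b  //  not (c and c), not b.
                  branch 1.2.1.2.1 (add (c and c), b):
                    (c and c): α-rule — add c, c.
                    ○ open, literals {a=F, b=T, c=T, e=T}.
                  branch 1.2.1.2.2 (add not (c and c), not b):
                    not (c and c): β-rule — branch into not c  //  not c.
                      branch 1.2.1.2.2.1 (add not c):
                        ○ open, literals {a=F, b=F, c=F, e=T}.
                      branch 1.2.1.2.2.2 (add not c):
                        ○ open, literals {a=F, b=F, c=F, e=T}.
          branch 1.2.2 (add (b and (e implies not b))):
            (b and (e implies not b)): α-rule — add b, (e implies not b).
            not (a and not e): β-rule — branch into not a  //  not not e.
              branch 1.2.2.1 (add not a):
                (e implies not b): β-rule — branch into not e  //  not b.
                  branch 1.2.2.1.1 (add not e):
                    ○ open, literals {a=F, b=T, e=F}.
                  branch 1.2.2.1.2 (add not b):
                    × closes — contains both b and not b.
              branch 1.2.2.2 (add not not e):
                (e implies not b): β-rule — branch into not e  //  not b.
                  branch 1.2.2.2.1 (add not e):
                    × closes — contains both e and not e.
                  branch 1.2.2.2.2 (add not b):
                    × closes — contains both b and not b.
  branch 2 (add not ((a and not e) iff a), not (((c and c) iff b) or (b and (e implies not b)))):
    not (((c and c) iff b) or (b and (e implies not b))): α-rule — add not ((c and c) iff b), not (b and (e implies not b)).
    not ((a and not e) iff a): β-rule — branch into (a and not e), not a  //  not (a and not e), a.
      branch 2.1 (add (a and not e), not a):
        (a and not e): α-rule — add a, not e.
        × closes — contains both a and not a.
      branch 2.2 (add not (a and not e), a):
        not ((c and c) iff b): β-rule — branch into (c and c), not b  //  not (c and c), b.
          branch 2.2.1 (add (c and c), not b):
            (c and c): α-rule — add c, c.
            not (b and (e implies not b)): β-rule — branch into not b  //  not (e implies not b).
              branch 2.2.1.1 (add not b):
                not (a and not e): β-rule — branch into not a  //  not not e.
                  branch 2.2.1.1.1 (add not a):
                    × closes — contains both a and not a.
                  branch 2.2.1.1.2 (add not not e):
                    ○ open, literals {a=T, b=F, c=T, e=T}.
              branch 2.2.1.2 (add not (e implies not b)):
                not (e implies not b): α-rule — add e, not not b.
                × closes — contains both b and not b.
          branch 2.2.2 (add not (c and c), b):
            not (b and (e implies not b)): β-rule — branch into not b  //  not (e implies not b).
              branch 2.2.2.1 (add not b):
                × closes — contains both b and not b.
              branch 2.2.2.2 (add not (e implies not b)):
                not (e implies not b): α-rule — add e, not not b.
                not (a and not e): β-rule — branch into not a  //  not not e.
                  branch 2.2.2.2.1 (add not a):
                    × closes — contains both a and not a.
                  branch 2.2.2.2.2 (add not not e):
                    not (c and c): β-rule — branch into not c  //  not c.
                      branch 2.2.2.2.2.1 (add not c):
                        ○ open, literals {a=T, b=T, c=F, e=T}.
                      branch 2.2.2.2.2.2 (add not c):
                        ○ open, literals {a=T, b=T, c=F, e=T}.
9 branches closed, 14 open.
Each open branch fixes some atoms; the unmentioned ones are free. Counting distinct full assignments: branch {a=T, b=T, c=T, e=F} (d) contributes 2 new; branch {a=T, b=F, c=F, e=F} (d) contributes 2 new; branch {a=T, b=F, c=F, e=F} (d) contributes 0 new; branch {a=T, b=T, e=F} (c, d) contributes 2 new; branch {a=F, b=T, c=T} (d, e) contributes 4 new; branch {a=F, b=F, c=F} (d, e) contributes 4 new; branch {a=F, b=F, c=F} (d, e) contributes 0 new; branch {a=F, b=T, c=T, e=T} (d) contributes 0 new; branch {a=F, b=F, c=F, e=T} (d) contributes 0 new; branch {a=F, b=F, c=F, e=T} (d) contributes 0 new; branch {a=F, b=T, e=F} (c, d) contributes 2 new; branch {a=T, b=F, c=T, e=T} (d) contributes 2 new; branch {a=T, b=T, c=F, e=T} (d) contributes 2 new; branch {a=T, b=T, c=F, e=T} (d) contributes 0 new. Total: 20.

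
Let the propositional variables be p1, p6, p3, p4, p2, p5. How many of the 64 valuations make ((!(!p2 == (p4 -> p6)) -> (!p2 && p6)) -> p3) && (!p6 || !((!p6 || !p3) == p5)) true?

Initial set: {T (((!(!p2 == (p4 -> p6)) -> (!p2 && p6)) -> p3) && (!p6 || !((!p6 || !p3) == p5)))}.
T (((!(!p2 == (p4 -> p6)) -> (!p2 && p6)) -> p3) && (!p6 || !((!p6 || !p3) == p5))): α-rule — add T ((!(!p2 == (p4 -> p6)) -> (!p2 && p6)) -> p3), T (!p6 || !((!p6 || !p3) == p5)).
T ((!(!p2 == (p4 -> p6)) -> (!p2 && p6)) -> p3): β-rule — branch into F (!(!p2 == (p4 -> p6)) -> (!p2 && p6))  //  T p3.
  branch 1 (add F (!(!p2 == (p4 -> p6)) -> (!p2 && p6))):
    F (!(!p2 == (p4 -> p6)) -> (!p2 && p6)): α-rule — add T !(!p2 == (p4 -> p6)), F (!p2 && p6).
    T (!p6 || !((!p6 || !p3) == p5)): β-rule — branch into T !p6  //  T !((!p6 || !p3) == p5).
      branch 1.1 (add T !p6):
        T !(!p2 == (p4 -> p6)): β-rule — branch into T !p2, F (p4 -> p6)  //  F !p2, T (p4 -> p6).
          branch 1.1.1 (add T !p2, F (p4 -> p6)):
            F (p4 -> p6): α-rule — add T p4, F p6.
            F (!p2 && p6): β-rule — branch into F !p2  //  F p6.
              branch 1.1.1.1 (add F !p2):
                × closes — contains both p2 and !p2.
              branch 1.1.1.2 (add F p6):
                ○ open, literals {p2=F, p4=T, p6=F}.
          branch 1.1.2 (add F !p2, T (p4 -> p6)):
            F (!p2 && p6): β-rule — branch into F !p2  //  F p6.
              branch 1.1.2.1 (add F !p2):
                T (p4 -> p6): β-rule — branch into F p4  //  T p6.
                  branch 1.1.2.1.1 (add F p4):
                    ○ open, literals {p2=T, p4=F, p6=F}.
                  branch 1.1.2.1.2 (add T p6):
                    × closes — contains both p6 and !p6.
              branch 1.1.2.2 (add F p6):
                T (p4 -> p6): β-rule — branch into F p4  //  T p6.
                  branch 1.1.2.2.1 (add F p4):
                    ○ open, literals {p2=T, p4=F, p6=F}.
                  branch 1.1.2.2.2 (add T p6):
                    × closes — contains both p6 and !p6.
      branch 1.2 (add T !((!p6 || !p3) == p5)):
        T !(!p2 == (p4 -> p6)): β-rule — branch into T !p2, F (p4 -> p6)  //  F !p2, T (p4 -> p6).
          branch 1.2.1 (add T !p2, F (p4 -> p6)):
            F (p4 -> p6): α-rule — add T p4, F p6.
            F (!p2 && p6): β-rule — branch into F !p2  //  F p6.
              branch 1.2.1.1 (add F !p2):
                × closes — contains both p2 and !p2.
              branch 1.2.1.2 (add F p6):
                T !((!p6 || !p3) == p5): β-rule — branch into T (!p6 || !p3), F p5  //  F (!p6 || !p3), T p5.
                  branch 1.2.1.2.1 (add T (!p6 || !p3), F p5):
                    T (!p6 || !p3): β-rule — branch into T !p6  //  T !p3.
                      branch 1.2.1.2.1.1 (add T !p6):
                        ○ open, literals {p2=F, p4=T, p5=F, p6=F}.
                      branch 1.2.1.2.1.2 (add T !p3):
                        ○ open, literals {p2=F, p3=F, p4=T, p5=F, p6=F}.
                  branch 1.2.1.2.2 (add F (!p6 || !p3), T p5):
                    F (!p6 || !p3): α-rule — add F !p6, F !p3.
                    × closes — contains both p6 and !p6.
          branch 1.2.2 (add F !p2, T (p4 -> p6)):
            F (!p2 && p6): β-rule — branch into F !p2  //  F p6.
              branch 1.2.2.1 (add F !p2):
                T !((!p6 || !p3) == p5): β-rule — branch into T (!p6 || !p3), F p5  //  F (!p6 || !p3), T p5.
                  branch 1.2.2.1.1 (add T (!p6 || !p3), F p5):
                    T (p4 -> p6): β-rule — branch into F p4  //  T p6.
                      branch 1.2.2.1.1.1 (add F p4):
                        T (!p6 || !p3): β-rule — branch into T !p6  //  T !p3.
                          branch 1.2.2.1.1.1.1 (add T !p6):
                            ○ open, literals {p2=T, p4=F, p5=F, p6=F}.
                          branch 1.2.2.1.1.1.2 (add T !p3):
                            ○ open, literals {p2=T, p3=F, p4=F, p5=F}.
                      branch 1.2.2.1.1.2 (add T p6):
                        T (!p6 || !p3): β-rule — branch into T !p6  //  T !p3.
                          branch 1.2.2.1.1.2.1 (add T !p6):
                            × closes — contains both p6 and !p6.
                          branch 1.2.2.1.1.2.2 (add T !p3):
                            ○ open, literals {p2=T, p3=F, p5=F, p6=T}.
                  branch 1.2.2.1.2 (add F (!p6 || !p3), T p5):
                    F (!p6 || !p3): α-rule — add F !p6, F !p3.
                    T (p4 -> p6): β-rule — branch into F p4  //  T p6.
                      branch 1.2.2.1.2.1 (add F p4):
                        ○ open, literals {p2=T, p3=T, p4=F, p5=T, p6=T}.
                      branch 1.2.2.1.2.2 (add T p6):
                        ○ open, literals {p2=T, p3=T, p5=T, p6=T}.
              branch 1.2.2.2 (add F p6):
                T !((!p6 || !p3) == p5): β-rule — branch into T (!p6 || !p3), F p5  //  F (!p6 || !p3), T p5.
                  branch 1.2.2.2.1 (add T (!p6 || !p3), F p5):
                    T (p4 -> p6): β-rule — branch into F p4  //  T p6.
                      branch 1.2.2.2.1.1 (add F p4):
                        T (!p6 || !p3): β-rule — branch into T !p6  //  T !p3.
                          branch 1.2.2.2.1.1.1 (add T !p6):
                            ○ open, literals {p2=T, p4=F, p5=F, p6=F}.
                          branch 1.2.2.2.1.1.2 (add T !p3):
                            ○ open, literals {p2=T, p3=F, p4=F, p5=F, p6=F}.
                      branch 1.2.2.2.1.2 (add T p6):
                        × closes — contains both p6 and !p6.
                  branch 1.2.2.2.2 (add F (!p6 || !p3), T p5):
                    F (!p6 || !p3): α-rule — add F !p6, F !p3.
                    × closes — contains both p6 and !p6.
  branch 2 (add T p3):
    T (!p6 || !((!p6 || !p3) == p5)): β-rule — branch into T !p6  //  T !((!p6 || !p3) == p5).
      branch 2.1 (add T !p6):
        ○ open, literals {p3=T, p6=F}.
      branch 2.2 (add T !((!p6 || !p3) == p5)):
        T !((!p6 || !p3) == p5): β-rule — branch into T (!p6 || !p3), F p5  //  F (!p6 || !p3), T p5.
          branch 2.2.1 (add T (!p6 || !p3), F p5):
            T (!p6 || !p3): β-rule — branch into T !p6  //  T !p3.
              branch 2.2.1.1 (add T !p6):
                ○ open, literals {p3=T, p5=F, p6=F}.
              branch 2.2.1.2 (add T !p3):
                × closes — contains both p3 and !p3.
          branch 2.2.2 (add F (!p6 || !p3), T p5):
            F (!p6 || !p3): α-rule — add F !p6, F !p3.
            ○ open, literals {p3=T, p5=T, p6=T}.
9 branches closed, 15 open.
Each open branch fixes some atoms; the unmentioned ones are free. Counting distinct full assignments: branch {p2=F, p4=T, p6=F} (p1, p3, p5) contributes 8 new; branch {p2=T, p4=F, p6=F} (p1, p3, p5) contributes 8 new; branch {p2=T, p4=F, p6=F} (p1, p3, p5) contributes 0 new; branch {p2=F, p4=T, p5=F, p6=F} (p1, p3) contributes 0 new; branch {p2=F, p3=F, p4=T, p5=F, p6=F} (p1) contributes 0 new; branch {p2=T, p4=F, p5=F, p6=F} (p1, p3) contributes 0 new; branch {p2=T, p3=F, p4=F, p5=F} (p1, p6) contributes 2 new; branch {p2=T, p3=F, p5=F, p6=T} (p1, p4) contributes 2 new; branch {p2=T, p3=T, p4=F, p5=T, p6=T} (p1) contributes 2 new; branch {p2=T, p3=T, p5=T, p6=T} (p1, p4) contributes 2 new; branch {p2=T, p4=F, p5=F, p6=F} (p1, p3) contributes 0 new; branch {p2=T, p3=F, p4=F, p5=F, p6=F} (p1) contributes 0 new; branch {p3=T, p6=F} (p1, p4, p2, p5) contributes 8 new; branch {p3=T, p5=F, p6=F} (p1, p4, p2) contributes 0 new; branch {p3=T, p5=T, p6=T} (p1, p4, p2) contributes 4 new. Total: 36.

36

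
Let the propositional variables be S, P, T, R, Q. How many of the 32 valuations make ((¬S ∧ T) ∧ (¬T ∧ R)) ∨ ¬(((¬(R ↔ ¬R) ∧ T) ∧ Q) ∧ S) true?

Initial set: {(((¬S ∧ T) ∧ (¬T ∧ R)) ∨ ¬(((¬(R ↔ ¬R) ∧ T) ∧ Q) ∧ S))}.
(((¬S ∧ T) ∧ (¬T ∧ R)) ∨ ¬(((¬(R ↔ ¬R) ∧ T) ∧ Q) ∧ S)): β-rule — branch into ((¬S ∧ T) ∧ (¬T ∧ R))  //  ¬(((¬(R ↔ ¬R) ∧ T) ∧ Q) ∧ S).
  branch 1 (add ((¬S ∧ T) ∧ (¬T ∧ R))):
    ((¬S ∧ T) ∧ (¬T ∧ R)): α-rule — add (¬S ∧ T), (¬T ∧ R).
    (¬S ∧ T): α-rule — add ¬S, T.
    (¬T ∧ R): α-rule — add ¬T, R.
    × closes — contains both T and ¬T.
  branch 2 (add ¬(((¬(R ↔ ¬R) ∧ T) ∧ Q) ∧ S)):
    ¬(((¬(R ↔ ¬R) ∧ T) ∧ Q) ∧ S): β-rule — branch into ¬((¬(R ↔ ¬R) ∧ T) ∧ Q)  //  ¬S.
      branch 2.1 (add ¬((¬(R ↔ ¬R) ∧ T) ∧ Q)):
        ¬((¬(R ↔ ¬R) ∧ T) ∧ Q): β-rule — branch into ¬(¬(R ↔ ¬R) ∧ T)  //  ¬Q.
          branch 2.1.1 (add ¬(¬(R ↔ ¬R) ∧ T)):
            ¬(¬(R ↔ ¬R) ∧ T): β-rule — branch into ¬¬(R ↔ ¬R)  //  ¬T.
              branch 2.1.1.1 (add ¬¬(R ↔ ¬R)):
                ¬¬(R ↔ ¬R): β-rule — branch into R, ¬R  //  ¬R, ¬¬R.
                  branch 2.1.1.1.1 (add R, ¬R):
                    × closes — contains both R and ¬R.
                  branch 2.1.1.1.2 (add ¬R, ¬¬R):
                    × closes — contains both R and ¬R.
              branch 2.1.1.2 (add ¬T):
                ○ open, literals {T=false}.
          branch 2.1.2 (add ¬Q):
            ○ open, literals {Q=false}.
      branch 2.2 (add ¬S):
        ○ open, literals {S=false}.
3 branches closed, 3 open.
Each open branch fixes some atoms; the unmentioned ones are free. Counting distinct full assignments: branch {T=false} (S, P, R, Q) contributes 16 new; branch {Q=false} (S, P, T, R) contributes 8 new; branch {S=false} (P, T, R, Q) contributes 4 new. Total: 28.

28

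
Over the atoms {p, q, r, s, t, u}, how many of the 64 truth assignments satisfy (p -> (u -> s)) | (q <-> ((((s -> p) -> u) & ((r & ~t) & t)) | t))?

60

Initial set: {T ((p -> (u -> s)) | (q <-> ((((s -> p) -> u) & ((r & ~t) & t)) | t)))}.
T ((p -> (u -> s)) | (q <-> ((((s -> p) -> u) & ((r & ~t) & t)) | t))): β-rule — branch into T (p -> (u -> s))  //  T (q <-> ((((s -> p) -> u) & ((r & ~t) & t)) | t)).
  branch 1 (add T (p -> (u -> s))):
    T (p -> (u -> s)): β-rule — branch into F p  //  T (u -> s).
      branch 1.1 (add F p):
        ○ open, literals {p=0}.
      branch 1.2 (add T (u -> s)):
        T (u -> s): β-rule — branch into F u  //  T s.
          branch 1.2.1 (add F u):
            ○ open, literals {u=0}.
          branch 1.2.2 (add T s):
            ○ open, literals {s=1}.
  branch 2 (add T (q <-> ((((s -> p) -> u) & ((r & ~t) & t)) | t))):
    T (q <-> ((((s -> p) -> u) & ((r & ~t) & t)) | t)): β-rule — branch into T q, T ((((s -> p) -> u) & ((r & ~t) & t)) | t)  //  F q, F ((((s -> p) -> u) & ((r & ~t) & t)) | t).
      branch 2.1 (add T q, T ((((s -> p) -> u) & ((r & ~t) & t)) | t)):
        T ((((s -> p) -> u) & ((r & ~t) & t)) | t): β-rule — branch into T (((s -> p) -> u) & ((r & ~t) & t))  //  T t.
          branch 2.1.1 (add T (((s -> p) -> u) & ((r & ~t) & t))):
            T (((s -> p) -> u) & ((r & ~t) & t)): α-rule — add T ((s -> p) -> u), T ((r & ~t) & t).
            T ((r & ~t) & t): α-rule — add T (r & ~t), T t.
            T (r & ~t): α-rule — add T r, T ~t.
            × closes — contains both t and ~t.
          branch 2.1.2 (add T t):
            ○ open, literals {q=1, t=1}.
      branch 2.2 (add F q, F ((((s -> p) -> u) & ((r & ~t) & t)) | t)):
        F ((((s -> p) -> u) & ((r & ~t) & t)) | t): α-rule — add F (((s -> p) -> u) & ((r & ~t) & t)), F t.
        F (((s -> p) -> u) & ((r & ~t) & t)): β-rule — branch into F ((s -> p) -> u)  //  F ((r & ~t) & t).
          branch 2.2.1 (add F ((s -> p) -> u)):
            F ((s -> p) -> u): α-rule — add T (s -> p), F u.
            T (s -> p): β-rule — branch into F s  //  T p.
              branch 2.2.1.1 (add F s):
                ○ open, literals {q=0, s=0, t=0, u=0}.
              branch 2.2.1.2 (add T p):
                ○ open, literals {p=1, q=0, t=0, u=0}.
          branch 2.2.2 (add F ((r & ~t) & t)):
            F ((r & ~t) & t): β-rule — branch into F (r & ~t)  //  F t.
              branch 2.2.2.1 (add F (r & ~t)):
                F (r & ~t): β-rule — branch into F r  //  F ~t.
                  branch 2.2.2.1.1 (add F r):
                    ○ open, literals {q=0, r=0, t=0}.
                  branch 2.2.2.1.2 (add F ~t):
                    × closes — contains both t and ~t.
              branch 2.2.2.2 (add F t):
                ○ open, literals {q=0, t=0}.
2 branches closed, 8 open.
Each open branch fixes some atoms; the unmentioned ones are free. Counting distinct full assignments: branch {p=0} (q, r, s, t, u) contributes 32 new; branch {u=0} (p, q, r, s, t) contributes 16 new; branch {s=1} (p, q, r, t, u) contributes 8 new; branch {q=1, t=1} (p, r, s, u) contributes 2 new; branch {q=0, s=0, t=0, u=0} (p, r) contributes 0 new; branch {p=1, q=0, t=0, u=0} (r, s) contributes 0 new; branch {q=0, r=0, t=0} (p, s, u) contributes 1 new; branch {q=0, t=0} (p, r, s, u) contributes 1 new. Total: 60.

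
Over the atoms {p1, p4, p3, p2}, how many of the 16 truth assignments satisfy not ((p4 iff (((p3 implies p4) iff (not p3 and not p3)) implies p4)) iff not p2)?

8

Initial set: {not ((p4 iff (((p3 implies p4) iff (not p3 and not p3)) implies p4)) iff not p2)}.
not ((p4 iff (((p3 implies p4) iff (not p3 and not p3)) implies p4)) iff not p2): β-rule — branch into (p4 iff (((p3 implies p4) iff (not p3 and not p3)) implies p4)), not not p2  //  not (p4 iff (((p3 implies p4) iff (not p3 and not p3)) implies p4)), not p2.
  branch 1 (add (p4 iff (((p3 implies p4) iff (not p3 and not p3)) implies p4)), not not p2):
    (p4 iff (((p3 implies p4) iff (not p3 and not p3)) implies p4)): β-rule — branch into p4, (((p3 implies p4) iff (not p3 and not p3)) implies p4)  //  not p4, not (((p3 implies p4) iff (not p3 and not p3)) implies p4).
      branch 1.1 (add p4, (((p3 implies p4) iff (not p3 and not p3)) implies p4)):
        (((p3 implies p4) iff (not p3 and not p3)) implies p4): β-rule — branch into not ((p3 implies p4) iff (not p3 and not p3))  //  p4.
          branch 1.1.1 (add not ((p3 implies p4) iff (not p3 and not p3))):
            not ((p3 implies p4) iff (not p3 and not p3)): β-rule — branch into (p3 implies p4), not (not p3 and not p3)  //  not (p3 implies p4), (not p3 and not p3).
              branch 1.1.1.1 (add (p3 implies p4), not (not p3 and not p3)):
                (p3 implies p4): β-rule — branch into not p3  //  p4.
                  branch 1.1.1.1.1 (add not p3):
                    not (not p3 and not p3): β-rule — branch into not not p3  //  not not p3.
                      branch 1.1.1.1.1.1 (add not not p3):
                        × closes — contains both p3 and not p3.
                      branch 1.1.1.1.1.2 (add not not p3):
                        × closes — contains both p3 and not p3.
                  branch 1.1.1.1.2 (add p4):
                    not (not p3 and not p3): β-rule — branch into not not p3  //  not not p3.
                      branch 1.1.1.1.2.1 (add not not p3):
                        ○ open, literals {p2=1, p3=1, p4=1}.
                      branch 1.1.1.1.2.2 (add not not p3):
                        ○ open, literals {p2=1, p3=1, p4=1}.
              branch 1.1.1.2 (add not (p3 implies p4), (not p3 and not p3)):
                not (p3 implies p4): α-rule — add p3, not p4.
                × closes — contains both p4 and not p4.
          branch 1.1.2 (add p4):
            ○ open, literals {p2=1, p4=1}.
      branch 1.2 (add not p4, not (((p3 implies p4) iff (not p3 and not p3)) implies p4)):
        not (((p3 implies p4) iff (not p3 and not p3)) implies p4): α-rule — add ((p3 implies p4) iff (not p3 and not p3)), not p4.
        ((p3 implies p4) iff (not p3 and not p3)): β-rule — branch into (p3 implies p4), (not p3 and not p3)  //  not (p3 implies p4), not (not p3 and not p3).
          branch 1.2.1 (add (p3 implies p4), (not p3 and not p3)):
            (not p3 and not p3): α-rule — add not p3, not p3.
            (p3 implies p4): β-rule — branch into not p3  //  p4.
              branch 1.2.1.1 (add not p3):
                ○ open, literals {p2=1, p3=0, p4=0}.
              branch 1.2.1.2 (add p4):
                × closes — contains both p4 and not p4.
          branch 1.2.2 (add not (p3 implies p4), not (not p3 and not p3)):
            not (p3 implies p4): α-rule — add p3, not p4.
            not (not p3 and not p3): β-rule — branch into not not p3  //  not not p3.
              branch 1.2.2.1 (add not not p3):
                ○ open, literals {p2=1, p3=1, p4=0}.
              branch 1.2.2.2 (add not not p3):
                ○ open, literals {p2=1, p3=1, p4=0}.
  branch 2 (add not (p4 iff (((p3 implies p4) iff (not p3 and not p3)) implies p4)), not p2):
    not (p4 iff (((p3 implies p4) iff (not p3 and not p3)) implies p4)): β-rule — branch into p4, not (((p3 implies p4) iff (not p3 and not p3)) implies p4)  //  not p4, (((p3 implies p4) iff (not p3 and not p3)) implies p4).
      branch 2.1 (add p4, not (((p3 implies p4) iff (not p3 and not p3)) implies p4)):
        not (((p3 implies p4) iff (not p3 and not p3)) implies p4): α-rule — add ((p3 implies p4) iff (not p3 and not p3)), not p4.
        × closes — contains both p4 and not p4.
      branch 2.2 (add not p4, (((p3 implies p4) iff (not p3 and not p3)) implies p4)):
        (((p3 implies p4) iff (not p3 and not p3)) implies p4): β-rule — branch into not ((p3 implies p4) iff (not p3 and not p3))  //  p4.
          branch 2.2.1 (add not ((p3 implies p4) iff (not p3 and not p3))):
            not ((p3 implies p4) iff (not p3 and not p3)): β-rule — branch into (p3 implies p4), not (not p3 and not p3)  //  not (p3 implies p4), (not p3 and not p3).
              branch 2.2.1.1 (add (p3 implies p4), not (not p3 and not p3)):
                (p3 implies p4): β-rule — branch into not p3  //  p4.
                  branch 2.2.1.1.1 (add not p3):
                    not (not p3 and not p3): β-rule — branch into not not p3  //  not not p3.
                      branch 2.2.1.1.1.1 (add not not p3):
                        × closes — contains both p3 and not p3.
                      branch 2.2.1.1.1.2 (add not not p3):
                        × closes — contains both p3 and not p3.
                  branch 2.2.1.1.2 (add p4):
                    × closes — contains both p4 and not p4.
              branch 2.2.1.2 (add not (p3 implies p4), (not p3 and not p3)):
                not (p3 implies p4): α-rule — add p3, not p4.
                (not p3 and not p3): α-rule — add not p3, not p3.
                × closes — contains both p3 and not p3.
          branch 2.2.2 (add p4):
            × closes — contains both p4 and not p4.
10 branches closed, 6 open.
Each open branch fixes some atoms; the unmentioned ones are free. Counting distinct full assignments: branch {p2=1, p3=1, p4=1} (p1) contributes 2 new; branch {p2=1, p3=1, p4=1} (p1) contributes 0 new; branch {p2=1, p4=1} (p1, p3) contributes 2 new; branch {p2=1, p3=0, p4=0} (p1) contributes 2 new; branch {p2=1, p3=1, p4=0} (p1) contributes 2 new; branch {p2=1, p3=1, p4=0} (p1) contributes 0 new. Total: 8.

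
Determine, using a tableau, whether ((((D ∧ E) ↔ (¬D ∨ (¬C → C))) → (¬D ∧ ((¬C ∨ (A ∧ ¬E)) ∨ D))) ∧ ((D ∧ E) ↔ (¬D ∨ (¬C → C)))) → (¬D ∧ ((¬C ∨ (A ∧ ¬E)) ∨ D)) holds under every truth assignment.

Valid

Assume the negation and expand:
Initial set: {¬(((((D ∧ E) ↔ (¬D ∨ (¬C → C))) → (¬D ∧ ((¬C ∨ (A ∧ ¬E)) ∨ D))) ∧ ((D ∧ E) ↔ (¬D ∨ (¬C → C)))) → (¬D ∧ ((¬C ∨ (A ∧ ¬E)) ∨ D)))}.
¬(((((D ∧ E) ↔ (¬D ∨ (¬C → C))) → (¬D ∧ ((¬C ∨ (A ∧ ¬E)) ∨ D))) ∧ ((D ∧ E) ↔ (¬D ∨ (¬C → C)))) → (¬D ∧ ((¬C ∨ (A ∧ ¬E)) ∨ D))): α-rule — add ((((D ∧ E) ↔ (¬D ∨ (¬C → C))) → (¬D ∧ ((¬C ∨ (A ∧ ¬E)) ∨ D))) ∧ ((D ∧ E) ↔ (¬D ∨ (¬C → C)))), ¬(¬D ∧ ((¬C ∨ (A ∧ ¬E)) ∨ D)).
((((D ∧ E) ↔ (¬D ∨ (¬C → C))) → (¬D ∧ ((¬C ∨ (A ∧ ¬E)) ∨ D))) ∧ ((D ∧ E) ↔ (¬D ∨ (¬C → C)))): α-rule — add (((D ∧ E) ↔ (¬D ∨ (¬C → C))) → (¬D ∧ ((¬C ∨ (A ∧ ¬E)) ∨ D))), ((D ∧ E) ↔ (¬D ∨ (¬C → C))).
¬(¬D ∧ ((¬C ∨ (A ∧ ¬E)) ∨ D)): β-rule — branch into ¬¬D  //  ¬((¬C ∨ (A ∧ ¬E)) ∨ D).
  branch 1 (add ¬¬D):
    (((D ∧ E) ↔ (¬D ∨ (¬C → C))) → (¬D ∧ ((¬C ∨ (A ∧ ¬E)) ∨ D))): β-rule — branch into ¬((D ∧ E) ↔ (¬D ∨ (¬C → C)))  //  (¬D ∧ ((¬C ∨ (A ∧ ¬E)) ∨ D)).
      branch 1.1 (add ¬((D ∧ E) ↔ (¬D ∨ (¬C → C)))):
        ((D ∧ E) ↔ (¬D ∨ (¬C → C))): β-rule — branch into (D ∧ E), (¬D ∨ (¬C → C))  //  ¬(D ∧ E), ¬(¬D ∨ (¬C → C)).
          branch 1.1.1 (add (D ∧ E), (¬D ∨ (¬C → C))):
            (D ∧ E): α-rule — add D, E.
            ¬((D ∧ E) ↔ (¬D ∨ (¬C → C))): β-rule — branch into (D ∧ E), ¬(¬D ∨ (¬C → C))  //  ¬(D ∧ E), (¬D ∨ (¬C → C)).
              branch 1.1.1.1 (add (D ∧ E), ¬(¬D ∨ (¬C → C))):
                (D ∧ E): α-rule — add D, E.
                ¬(¬D ∨ (¬C → C)): α-rule — add ¬¬D, ¬(¬C → C).
                ¬(¬C → C): α-rule — add ¬C, ¬C.
                (¬D ∨ (¬C → C)): β-rule — branch into ¬D  //  (¬C → C).
                  branch 1.1.1.1.1 (add ¬D):
                    × closes — contains both D and ¬D.
                  branch 1.1.1.1.2 (add (¬C → C)):
                    (¬C → C): β-rule — branch into ¬¬C  //  C.
                      branch 1.1.1.1.2.1 (add ¬¬C):
                        × closes — contains both C and ¬C.
                      branch 1.1.1.1.2.2 (add C):
                        × closes — contains both C and ¬C.
              branch 1.1.1.2 (add ¬(D ∧ E), (¬D ∨ (¬C → C))):
                (¬D ∨ (¬C → C)): β-rule — branch into ¬D  //  (¬C → C).
                  branch 1.1.1.2.1 (add ¬D):
                    × closes — contains both D and ¬D.
                  branch 1.1.1.2.2 (add (¬C → C)):
                    ¬(D ∧ E): β-rule — branch into ¬D  //  ¬E.
                      branch 1.1.1.2.2.1 (add ¬D):
                        × closes — contains both D and ¬D.
                      branch 1.1.1.2.2.2 (add ¬E):
                        × closes — contains both E and ¬E.
          branch 1.1.2 (add ¬(D ∧ E), ¬(¬D ∨ (¬C → C))):
            ¬(¬D ∨ (¬C → C)): α-rule — add ¬¬D, ¬(¬C → C).
            ¬(¬C → C): α-rule — add ¬C, ¬C.
            ¬((D ∧ E) ↔ (¬D ∨ (¬C → C))): β-rule — branch into (D ∧ E), ¬(¬D ∨ (¬C → C))  //  ¬(D ∧ E), (¬D ∨ (¬C → C)).
              branch 1.1.2.1 (add (D ∧ E), ¬(¬D ∨ (¬C → C))):
                (D ∧ E): α-rule — add D, E.
                ¬(¬D ∨ (¬C → C)): α-rule — add ¬¬D, ¬(¬C → C).
                ¬(¬C → C): α-rule — add ¬C, ¬C.
                ¬(D ∧ E): β-rule — branch into ¬D  //  ¬E.
                  branch 1.1.2.1.1 (add ¬D):
                    × closes — contains both D and ¬D.
                  branch 1.1.2.1.2 (add ¬E):
                    × closes — contains both E and ¬E.
              branch 1.1.2.2 (add ¬(D ∧ E), (¬D ∨ (¬C → C))):
                ¬(D ∧ E): β-rule — branch into ¬D  //  ¬E.
                  branch 1.1.2.2.1 (add ¬D):
                    × closes — contains both D and ¬D.
                  branch 1.1.2.2.2 (add ¬E):
                    ¬(D ∧ E): β-rule — branch into ¬D  //  ¬E.
                      branch 1.1.2.2.2.1 (add ¬D):
                        × closes — contains both D and ¬D.
                      branch 1.1.2.2.2.2 (add ¬E):
                        (¬D ∨ (¬C → C)): β-rule — branch into ¬D  //  (¬C → C).
                          branch 1.1.2.2.2.2.1 (add ¬D):
                            × closes — contains both D and ¬D.
                          branch 1.1.2.2.2.2.2 (add (¬C → C)):
                            (¬C → C): β-rule — branch into ¬¬C  //  C.
                              branch 1.1.2.2.2.2.2.1 (add ¬¬C):
                                × closes — contains both C and ¬C.
                              branch 1.1.2.2.2.2.2.2 (add C):
                                × closes — contains both C and ¬C.
      branch 1.2 (add (¬D ∧ ((¬C ∨ (A ∧ ¬E)) ∨ D))):
        (¬D ∧ ((¬C ∨ (A ∧ ¬E)) ∨ D)): α-rule — add ¬D, ((¬C ∨ (A ∧ ¬E)) ∨ D).
        × closes — contains both D and ¬D.
  branch 2 (add ¬((¬C ∨ (A ∧ ¬E)) ∨ D)):
    ¬((¬C ∨ (A ∧ ¬E)) ∨ D): α-rule — add ¬(¬C ∨ (A ∧ ¬E)), ¬D.
    ¬(¬C ∨ (A ∧ ¬E)): α-rule — add ¬¬C, ¬(A ∧ ¬E).
    (((D ∧ E) ↔ (¬D ∨ (¬C → C))) → (¬D ∧ ((¬C ∨ (A ∧ ¬E)) ∨ D))): β-rule — branch into ¬((D ∧ E) ↔ (¬D ∨ (¬C → C)))  //  (¬D ∧ ((¬C ∨ (A ∧ ¬E)) ∨ D)).
      branch 2.1 (add ¬((D ∧ E) ↔ (¬D ∨ (¬C → C)))):
        ((D ∧ E) ↔ (¬D ∨ (¬C → C))): β-rule — branch into (D ∧ E), (¬D ∨ (¬C → C))  //  ¬(D ∧ E), ¬(¬D ∨ (¬C → C)).
          branch 2.1.1 (add (D ∧ E), (¬D ∨ (¬C → C))):
            (D ∧ E): α-rule — add D, E.
            × closes — contains both D and ¬D.
          branch 2.1.2 (add ¬(D ∧ E), ¬(¬D ∨ (¬C → C))):
            ¬(¬D ∨ (¬C → C)): α-rule — add ¬¬D, ¬(¬C → C).
            × closes — contains both D and ¬D.
      branch 2.2 (add (¬D ∧ ((¬C ∨ (A ∧ ¬E)) ∨ D))):
        (¬D ∧ ((¬C ∨ (A ∧ ¬E)) ∨ D)): α-rule — add ¬D, ((¬C ∨ (A ∧ ¬E)) ∨ D).
        ((D ∧ E) ↔ (¬D ∨ (¬C → C))): β-rule — branch into (D ∧ E), (¬D ∨ (¬C → C))  //  ¬(D ∧ E), ¬(¬D ∨ (¬C → C)).
          branch 2.2.1 (add (D ∧ E), (¬D ∨ (¬C → C))):
            (D ∧ E): α-rule — add D, E.
            × closes — contains both D and ¬D.
          branch 2.2.2 (add ¬(D ∧ E), ¬(¬D ∨ (¬C → C))):
            ¬(¬D ∨ (¬C → C)): α-rule — add ¬¬D, ¬(¬C → C).
            × closes — contains both D and ¬D.
All 18 branches close.
Every branch closed, so the negation is unsatisfiable and the formula is valid.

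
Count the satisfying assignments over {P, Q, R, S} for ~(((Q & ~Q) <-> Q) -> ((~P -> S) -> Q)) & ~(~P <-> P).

6

Initial set: {T (~(((Q & ~Q) <-> Q) -> ((~P -> S) -> Q)) & ~(~P <-> P))}.
T (~(((Q & ~Q) <-> Q) -> ((~P -> S) -> Q)) & ~(~P <-> P)): α-rule — add T ~(((Q & ~Q) <-> Q) -> ((~P -> S) -> Q)), T ~(~P <-> P).
T ~(((Q & ~Q) <-> Q) -> ((~P -> S) -> Q)): α-rule — add T ((Q & ~Q) <-> Q), F ((~P -> S) -> Q).
F ((~P -> S) -> Q): α-rule — add T (~P -> S), F Q.
T ~(~P <-> P): β-rule — branch into T ~P, F P  //  F ~P, T P.
  branch 1 (add T ~P, F P):
    T ((Q & ~Q) <-> Q): β-rule — branch into T (Q & ~Q), T Q  //  F (Q & ~Q), F Q.
      branch 1.1 (add T (Q & ~Q), T Q):
        × closes — contains both Q and ~Q.
      branch 1.2 (add F (Q & ~Q), F Q):
        T (~P -> S): β-rule — branch into F ~P  //  T S.
          branch 1.2.1 (add F ~P):
            × closes — contains both P and ~P.
          branch 1.2.2 (add T S):
            F (Q & ~Q): β-rule — branch into F Q  //  F ~Q.
              branch 1.2.2.1 (add F Q):
                ○ open, literals {P=F, Q=F, S=T}.
              branch 1.2.2.2 (add F ~Q):
                × closes — contains both Q and ~Q.
  branch 2 (add F ~P, T P):
    T ((Q & ~Q) <-> Q): β-rule — branch into T (Q & ~Q), T Q  //  F (Q & ~Q), F Q.
      branch 2.1 (add T (Q & ~Q), T Q):
        × closes — contains both Q and ~Q.
      branch 2.2 (add F (Q & ~Q), F Q):
        T (~P -> S): β-rule — branch into F ~P  //  T S.
          branch 2.2.1 (add F ~P):
            F (Q & ~Q): β-rule — branch into F Q  //  F ~Q.
              branch 2.2.1.1 (add F Q):
                ○ open, literals {P=T, Q=F}.
              branch 2.2.1.2 (add F ~Q):
                × closes — contains both Q and ~Q.
          branch 2.2.2 (add T S):
            F (Q & ~Q): β-rule — branch into F Q  //  F ~Q.
              branch 2.2.2.1 (add F Q):
                ○ open, literals {P=T, Q=F, S=T}.
              branch 2.2.2.2 (add F ~Q):
                × closes — contains both Q and ~Q.
6 branches closed, 3 open.
Each open branch fixes some atoms; the unmentioned ones are free. Counting distinct full assignments: branch {P=F, Q=F, S=T} (R) contributes 2 new; branch {P=T, Q=F} (R, S) contributes 4 new; branch {P=T, Q=F, S=T} (R) contributes 0 new. Total: 6.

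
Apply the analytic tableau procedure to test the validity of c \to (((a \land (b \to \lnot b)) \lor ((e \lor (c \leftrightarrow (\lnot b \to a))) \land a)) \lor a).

Not valid

Assume the negation and expand:
Initial set: {F (c \to (((a \land (b \to \lnot b)) \lor ((e \lor (c \leftrightarrow (\lnot b \to a))) \land a)) \lor a))}.
F (c \to (((a \land (b \to \lnot b)) \lor ((e \lor (c \leftrightarrow (\lnot b \to a))) \land a)) \lor a)): α-rule — add T c, F (((a \land (b \to \lnot b)) \lor ((e \lor (c \leftrightarrow (\lnot b \to a))) \land a)) \lor a).
F (((a \land (b \to \lnot b)) \lor ((e \lor (c \leftrightarrow (\lnot b \to a))) \land a)) \lor a): α-rule — add F ((a \land (b \to \lnot b)) \lor ((e \lor (c \leftrightarrow (\lnot b \to a))) \land a)), F a.
F ((a \land (b \to \lnot b)) \lor ((e \lor (c \leftrightarrow (\lnot b \to a))) \land a)): α-rule — add F (a \land (b \to \lnot b)), F ((e \lor (c \leftrightarrow (\lnot b \to a))) \land a).
F (a \land (b \to \lnot b)): β-rule — branch into F a  //  F (b \to \lnot b).
  branch 1 (add F a):
    F ((e \lor (c \leftrightarrow (\lnot b \to a))) \land a): β-rule — branch into F (e \lor (c \leftrightarrow (\lnot b \to a)))  //  F a.
      branch 1.1 (add F (e \lor (c \leftrightarrow (\lnot b \to a)))):
        F (e \lor (c \leftrightarrow (\lnot b \to a))): α-rule — add F e, F (c \leftrightarrow (\lnot b \to a)).
        F (c \leftrightarrow (\lnot b \to a)): β-rule — branch into T c, F (\lnot b \to a)  //  F c, T (\lnot b \to a).
          branch 1.1.1 (add T c, F (\lnot b \to a)):
            F (\lnot b \to a): α-rule — add T \lnot b, F a.
            ○ open, literals {a=F, b=F, c=T, e=F}.
          branch 1.1.2 (add F c, T (\lnot b \to a)):
            × closes — contains both c and \lnot c.
      branch 1.2 (add F a):
        ○ open, literals {a=F, c=T}.
  branch 2 (add F (b \to \lnot b)):
    F (b \to \lnot b): α-rule — add T b, F \lnot b.
    F ((e \lor (c \leftrightarrow (\lnot b \to a))) \land a): β-rule — branch into F (e \lor (c \leftrightarrow (\lnot b \to a)))  //  F a.
      branch 2.1 (add F (e \lor (c \leftrightarrow (\lnot b \to a)))):
        F (e \lor (c \leftrightarrow (\lnot b \to a))): α-rule — add F e, F (c \leftrightarrow (\lnot b \to a)).
        F (c \leftrightarrow (\lnot b \to a)): β-rule — branch into T c, F (\lnot b \to a)  //  F c, T (\lnot b \to a).
          branch 2.1.1 (add T c, F (\lnot b \to a)):
            F (\lnot b \to a): α-rule — add T \lnot b, F a.
            × closes — contains both b and \lnot b.
          branch 2.1.2 (add F c, T (\lnot b \to a)):
            × closes — contains both c and \lnot c.
      branch 2.2 (add F a):
        ○ open, literals {a=F, b=T, c=T}.
3 branches closed, 3 open.
An open branch gives a countermodel: a=F, b=F, c=T, e=F (unmentioned atoms arbitrary); under it the original formula is false.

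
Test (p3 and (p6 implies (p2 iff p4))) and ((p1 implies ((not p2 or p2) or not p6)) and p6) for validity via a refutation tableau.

Not valid

Assume the negation and expand:
Initial set: {not ((p3 and (p6 implies (p2 iff p4))) and ((p1 implies ((not p2 or p2) or not p6)) and p6))}.
not ((p3 and (p6 implies (p2 iff p4))) and ((p1 implies ((not p2 or p2) or not p6)) and p6)): β-rule — branch into not (p3 and (p6 implies (p2 iff p4)))  //  not ((p1 implies ((not p2 or p2) or not p6)) and p6).
  branch 1 (add not (p3 and (p6 implies (p2 iff p4)))):
    not (p3 and (p6 implies (p2 iff p4))): β-rule — branch into not p3  //  not (p6 implies (p2 iff p4)).
      branch 1.1 (add not p3):
        ○ open, literals {p3=F}.
      branch 1.2 (add not (p6 implies (p2 iff p4))):
        not (p6 implies (p2 iff p4)): α-rule — add p6, not (p2 iff p4).
        not (p2 iff p4): β-rule — branch into p2, not p4  //  not p2, p4.
          branch 1.2.1 (add p2, not p4):
            ○ open, literals {p2=T, p4=F, p6=T}.
          branch 1.2.2 (add not p2, p4):
            ○ open, literals {p2=F, p4=T, p6=T}.
  branch 2 (add not ((p1 implies ((not p2 or p2) or not p6)) and p6)):
    not ((p1 implies ((not p2 or p2) or not p6)) and p6): β-rule — branch into not (p1 implies ((not p2 or p2) or not p6))  //  not p6.
      branch 2.1 (add not (p1 implies ((not p2 or p2) or not p6))):
        not (p1 implies ((not p2 or p2) or not p6)): α-rule — add p1, not ((not p2 or p2) or not p6).
        not ((not p2 or p2) or not p6): α-rule — add not (not p2 or p2), not not p6.
        not (not p2 or p2): α-rule — add not not p2, not p2.
        × closes — contains both p2 and not p2.
      branch 2.2 (add not p6):
        ○ open, literals {p6=F}.
1 branch closed, 4 open.
An open branch gives a countermodel: p3=F (unmentioned atoms arbitrary); under it the original formula is false.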